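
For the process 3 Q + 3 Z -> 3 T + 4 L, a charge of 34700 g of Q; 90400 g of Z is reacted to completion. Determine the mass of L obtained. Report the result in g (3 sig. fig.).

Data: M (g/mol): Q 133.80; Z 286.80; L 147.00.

50800 g

n(Q) = 34700 / 133.80 = 259.3 mol
n(Z) = 90400 / 286.80 = 315.2 mol
n/ν → Q: 86.43, Z: 105.1; Q is limiting.
n(L) = (4/3) × 259.3 = 345.7 mol
mass = 345.7 × 147.00 = 50820 g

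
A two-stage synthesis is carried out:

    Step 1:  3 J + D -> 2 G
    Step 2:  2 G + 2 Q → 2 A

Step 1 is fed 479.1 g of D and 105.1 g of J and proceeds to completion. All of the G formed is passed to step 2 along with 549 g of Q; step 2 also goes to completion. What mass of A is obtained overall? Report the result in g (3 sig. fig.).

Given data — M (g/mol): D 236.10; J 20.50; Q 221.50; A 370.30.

Step 1:
n(D) = 479.1 / 236.10 = 2.029 mol
n(J) = 105.1 / 20.50 = 5.127 mol
n/ν for D = 2.029/1 = 2.029
n/ν for J = 5.127/3 = 1.709
Smallest n/ν is J → limiting reagent.
n(G) produced = (2/3) × 5.127 = 3.418 mol
Step 2:
n(G) available = 3.418 mol
n(Q) = 549.0 / 221.50 = 2.479 mol
n/ν for G = 3.418/2 = 1.709
n/ν for Q = 2.479/2 = 1.240
Smallest n/ν is Q → limiting reagent.
n(A) = (2/2) × 2.479 = 2.479 mol
mass = 2.479 × 370.30 = 918.0 g

918 g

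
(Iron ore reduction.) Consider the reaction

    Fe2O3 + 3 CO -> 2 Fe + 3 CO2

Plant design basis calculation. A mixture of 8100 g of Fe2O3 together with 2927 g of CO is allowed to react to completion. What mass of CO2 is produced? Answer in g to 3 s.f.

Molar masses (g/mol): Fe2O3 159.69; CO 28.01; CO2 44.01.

n(Fe2O3) = 8100 / 159.69 = 50.72 mol
n(CO) = 2927 / 28.01 = 104.5 mol
n/ν for Fe2O3 = 50.72/1 = 50.72
n/ν for CO = 104.5/3 = 34.83
Smallest n/ν is CO → limiting reagent.
n(CO2) = (3/3) × 104.5 = 104.5 mol
mass = 104.5 × 44.01 = 4599 g

4600 g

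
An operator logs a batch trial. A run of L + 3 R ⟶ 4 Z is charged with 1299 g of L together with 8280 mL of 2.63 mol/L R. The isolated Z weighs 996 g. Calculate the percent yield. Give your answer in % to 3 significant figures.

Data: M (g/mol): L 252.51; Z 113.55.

n(L) = 1299 / 252.51 = 5.144 mol
n(R) = 2.63 × 8280/1000 = 21.78 mol
n/ν → L: 5.144, R: 7.260; L is limiting.
theoretical n(Z) = (4/1) × 5.144 = 20.58 mol → 2337 g
% yield = 996 / 2337 × 100 = 42.62 %

42.6 %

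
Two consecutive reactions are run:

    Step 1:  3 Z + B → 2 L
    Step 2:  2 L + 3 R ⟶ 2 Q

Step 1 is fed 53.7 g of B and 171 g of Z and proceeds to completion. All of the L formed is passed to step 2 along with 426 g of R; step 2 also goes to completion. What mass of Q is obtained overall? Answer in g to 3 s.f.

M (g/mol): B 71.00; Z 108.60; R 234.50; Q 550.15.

578 g

Step 1:
n(B) = 53.70 / 71.00 = 0.7563 mol
n(Z) = 171.0 / 108.60 = 1.575 mol
n/ν → B: 0.7563, Z: 0.5250; Z is limiting.
n(L) produced = (2/3) × 1.575 = 1.050 mol
Step 2:
n(L) available = 1.050 mol
n(R) = 426.0 / 234.50 = 1.817 mol
n/ν → L: 0.5250, R: 0.6057; L is limiting.
n(Q) = (2/2) × 1.050 = 1.050 mol
mass = 1.050 × 550.15 = 577.7 g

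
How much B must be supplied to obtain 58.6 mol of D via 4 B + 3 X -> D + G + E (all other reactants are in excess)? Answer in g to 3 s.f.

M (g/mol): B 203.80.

47800 g

n(D) = 58.60 mol
n(B) = (4/1) × 58.60 = 234.4 mol
mass = 234.4 × 203.80 = 47770 g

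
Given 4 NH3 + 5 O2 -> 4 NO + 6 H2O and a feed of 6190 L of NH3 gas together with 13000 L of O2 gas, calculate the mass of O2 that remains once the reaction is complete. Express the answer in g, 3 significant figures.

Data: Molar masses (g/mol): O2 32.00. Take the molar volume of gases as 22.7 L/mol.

7420 g

n(NH3) = 6190 / 22.7 = 272.7 mol
n(O2) = 13000 / 22.7 = 572.7 mol
n/ν for NH3 = 272.7/4 = 68.18
n/ν for O2 = 572.7/5 = 114.5
Smallest n/ν is NH3 → limiting reagent.
O2 consumed = (5/4) × 272.7 = 340.9 mol
O2 remaining = 572.7 − 340.9 = 231.8 mol
mass = 231.8 × 32.00 = 7418 g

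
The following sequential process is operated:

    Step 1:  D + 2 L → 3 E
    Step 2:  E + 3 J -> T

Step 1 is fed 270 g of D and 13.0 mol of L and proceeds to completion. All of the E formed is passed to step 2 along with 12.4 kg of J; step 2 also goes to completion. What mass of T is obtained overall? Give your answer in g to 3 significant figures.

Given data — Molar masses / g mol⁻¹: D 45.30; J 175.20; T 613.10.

Step 1:
n(D) = 270.0 / 45.30 = 5.960 mol
n(L) = 13.00 mol
n/ν → D: 5.960, L: 6.500; D is limiting.
n(E) produced = (3/1) × 5.960 = 17.88 mol
Step 2:
n(E) available = 17.88 mol
n(J) = 12.40×1000 / 175.20 = 70.78 mol
n/ν → E: 17.88, J: 23.59; E is limiting.
n(T) = (1/1) × 17.88 = 17.88 mol
mass = 17.88 × 613.10 = 10960 g

11000 g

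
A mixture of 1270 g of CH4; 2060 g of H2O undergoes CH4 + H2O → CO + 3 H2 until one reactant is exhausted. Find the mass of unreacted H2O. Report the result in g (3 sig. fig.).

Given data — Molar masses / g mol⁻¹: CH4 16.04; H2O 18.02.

633 g

n(CH4) = 1270 / 16.04 = 79.18 mol
n(H2O) = 2060 / 18.02 = 114.3 mol
n/ν for CH4 = 79.18/1 = 79.18
n/ν for H2O = 114.3/1 = 114.3
Smallest n/ν is CH4 → limiting reagent.
H2O consumed = (1/1) × 79.18 = 79.18 mol
H2O remaining = 114.3 − 79.18 = 35.12 mol
mass = 35.12 × 18.02 = 632.9 g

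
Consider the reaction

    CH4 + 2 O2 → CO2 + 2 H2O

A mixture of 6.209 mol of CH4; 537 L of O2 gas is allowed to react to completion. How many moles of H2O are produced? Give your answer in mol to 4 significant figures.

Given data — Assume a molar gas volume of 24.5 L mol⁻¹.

n(CH4) = 6.209 mol
n(O2) = 537.0 / 24.5 = 21.92 mol
n/ν → CH4: 6.209, O2: 10.96; CH4 is limiting.
n(H2O) = (2/1) × 6.209 = 12.42 mol

12.42 mol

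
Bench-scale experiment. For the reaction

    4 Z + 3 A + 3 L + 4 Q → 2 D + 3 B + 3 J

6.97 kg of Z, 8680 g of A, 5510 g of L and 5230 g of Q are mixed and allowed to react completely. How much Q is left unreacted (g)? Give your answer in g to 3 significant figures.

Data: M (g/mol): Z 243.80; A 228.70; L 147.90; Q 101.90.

2320 g

n(Z) = 6.970×1000 / 243.80 = 28.59 mol
n(A) = 8680 / 228.70 = 37.95 mol
n(L) = 5510 / 147.90 = 37.25 mol
n(Q) = 5230 / 101.90 = 51.32 mol
n/ν for Z = 28.59/4 = 7.148
n/ν for A = 37.95/3 = 12.65
n/ν for L = 37.25/3 = 12.42
n/ν for Q = 51.32/4 = 12.83
Smallest n/ν is Z → limiting reagent.
Q consumed = (4/4) × 28.59 = 28.59 mol
Q remaining = 51.32 − 28.59 = 22.73 mol
mass = 22.73 × 101.90 = 2316 g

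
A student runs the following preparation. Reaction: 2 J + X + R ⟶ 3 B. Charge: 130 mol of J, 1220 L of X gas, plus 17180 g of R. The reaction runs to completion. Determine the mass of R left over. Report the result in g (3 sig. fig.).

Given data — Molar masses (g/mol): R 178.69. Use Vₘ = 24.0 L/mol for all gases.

8100 g

n(J) = 130.0 mol
n(X) = 1220 / 24.0 = 50.83 mol
n(R) = 17180 / 178.69 = 96.14 mol
n/ν → J: 65.00, X: 50.83, R: 96.14; X is limiting.
R consumed = (1/1) × 50.83 = 50.83 mol
R remaining = 96.14 − 50.83 = 45.31 mol
mass = 45.31 × 178.69 = 8096 g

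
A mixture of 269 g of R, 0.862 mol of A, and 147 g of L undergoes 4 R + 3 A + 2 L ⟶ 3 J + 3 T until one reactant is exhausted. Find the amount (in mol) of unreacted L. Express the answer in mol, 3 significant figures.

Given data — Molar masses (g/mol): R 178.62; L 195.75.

n(R) = 269.0 / 178.62 = 1.506 mol
n(A) = 0.8620 mol
n(L) = 147.0 / 195.75 = 0.7510 mol
n/ν → R: 0.3765, A: 0.2873, L: 0.3755; A is limiting.
L consumed = (2/3) × 0.8620 = 0.5747 mol
L remaining = 0.7510 − 0.5747 = 0.1763 mol

0.176 mol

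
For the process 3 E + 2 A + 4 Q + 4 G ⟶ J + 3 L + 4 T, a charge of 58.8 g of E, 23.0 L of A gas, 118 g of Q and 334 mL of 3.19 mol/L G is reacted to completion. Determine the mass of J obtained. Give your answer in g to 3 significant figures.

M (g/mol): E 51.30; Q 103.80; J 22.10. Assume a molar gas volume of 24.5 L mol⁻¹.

5.89 g

n(E) = 58.80 / 51.30 = 1.146 mol
n(A) = 23.00 / 24.5 = 0.9388 mol
n(Q) = 118.0 / 103.80 = 1.137 mol
n(G) = 3.19 × 334.0/1000 = 1.065 mol
n/ν → E: 0.3820, A: 0.4694, Q: 0.2843, G: 0.2663; G is limiting.
n(J) = (1/4) × 1.065 = 0.2663 mol
mass = 0.2663 × 22.10 = 5.885 g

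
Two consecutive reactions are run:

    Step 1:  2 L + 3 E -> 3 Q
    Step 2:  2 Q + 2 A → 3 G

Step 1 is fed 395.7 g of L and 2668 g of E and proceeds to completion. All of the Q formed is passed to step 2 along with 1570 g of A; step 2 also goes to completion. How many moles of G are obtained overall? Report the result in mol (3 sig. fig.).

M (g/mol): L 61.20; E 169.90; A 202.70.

11.6 mol

Step 1:
n(L) = 395.7 / 61.20 = 6.466 mol
n(E) = 2668 / 169.90 = 15.70 mol
n/ν for L = 6.466/2 = 3.233
n/ν for E = 15.70/3 = 5.233
Smallest n/ν is L → limiting reagent.
n(Q) produced = (3/2) × 6.466 = 9.699 mol
Step 2:
n(Q) available = 9.699 mol
n(A) = 1570 / 202.70 = 7.745 mol
n/ν for Q = 9.699/2 = 4.850
n/ν for A = 7.745/2 = 3.873
Smallest n/ν is A → limiting reagent.
n(G) = (3/2) × 7.745 = 11.62 mol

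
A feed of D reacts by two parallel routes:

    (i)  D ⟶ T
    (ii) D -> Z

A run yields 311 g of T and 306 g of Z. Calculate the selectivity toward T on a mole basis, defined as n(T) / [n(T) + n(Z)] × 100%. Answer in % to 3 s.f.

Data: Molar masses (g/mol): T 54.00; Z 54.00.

50.4 %

n(T) = 311 / 54.00 = 5.759 mol
n(Z) = 306 / 54.00 = 5.667 mol
selectivity = 5.759/(5.759+5.667) × 100 = 50.40 %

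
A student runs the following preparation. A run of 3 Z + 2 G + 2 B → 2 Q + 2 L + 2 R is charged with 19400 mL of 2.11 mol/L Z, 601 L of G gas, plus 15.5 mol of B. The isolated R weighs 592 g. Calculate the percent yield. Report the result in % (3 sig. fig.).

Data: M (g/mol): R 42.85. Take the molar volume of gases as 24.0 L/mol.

n(Z) = 2.11 × 19400/1000 = 40.93 mol
n(G) = 601.0 / 24.0 = 25.04 mol
n(B) = 15.50 mol
n/ν for Z = 40.93/3 = 13.64
n/ν for G = 25.04/2 = 12.52
n/ν for B = 15.50/2 = 7.750
Smallest n/ν is B → limiting reagent.
theoretical n(R) = (2/2) × 15.50 = 15.50 mol → 664.2 g
% yield = 592 / 664.2 × 100 = 89.13 %

89.1 %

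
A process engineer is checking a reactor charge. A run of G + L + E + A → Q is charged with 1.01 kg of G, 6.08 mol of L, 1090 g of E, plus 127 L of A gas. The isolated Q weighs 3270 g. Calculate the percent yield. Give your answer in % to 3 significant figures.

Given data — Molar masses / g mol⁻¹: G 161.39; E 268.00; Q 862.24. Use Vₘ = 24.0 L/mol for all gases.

n(G) = 1.010×1000 / 161.39 = 6.258 mol
n(L) = 6.080 mol
n(E) = 1090 / 268.00 = 4.067 mol
n(A) = 127.0 / 24.0 = 5.292 mol
n/ν → G: 6.258, L: 6.080, E: 4.067, A: 5.292; E is limiting.
theoretical n(Q) = (1/1) × 4.067 = 4.067 mol → 3507 g
% yield = 3270 / 3507 × 100 = 93.24 %

93.2 %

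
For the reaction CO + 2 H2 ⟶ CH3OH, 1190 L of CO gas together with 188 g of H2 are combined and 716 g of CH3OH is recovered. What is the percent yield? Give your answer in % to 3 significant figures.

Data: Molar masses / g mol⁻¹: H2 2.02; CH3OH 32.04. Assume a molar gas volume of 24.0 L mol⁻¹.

48.0 %

n(CO) = 1190 / 24.0 = 49.58 mol
n(H2) = 188.0 / 2.02 = 93.07 mol
n/ν → CO: 49.58, H2: 46.54; H2 is limiting.
theoretical n(CH3OH) = (1/2) × 93.07 = 46.54 mol → 1491 g
% yield = 716 / 1491 × 100 = 48.02 %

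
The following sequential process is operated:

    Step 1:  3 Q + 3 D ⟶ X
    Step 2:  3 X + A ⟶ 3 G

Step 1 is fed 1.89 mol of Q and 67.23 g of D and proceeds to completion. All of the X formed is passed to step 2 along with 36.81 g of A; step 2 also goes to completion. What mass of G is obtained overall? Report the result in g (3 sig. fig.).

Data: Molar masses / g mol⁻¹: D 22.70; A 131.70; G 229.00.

Step 1:
n(Q) = 1.890 mol
n(D) = 67.23 / 22.70 = 2.962 mol
n/ν → Q: 0.6300, D: 0.9873; Q is limiting.
n(X) produced = (1/3) × 1.890 = 0.6300 mol
Step 2:
n(X) available = 0.6300 mol
n(A) = 36.81 / 131.70 = 0.2795 mol
n/ν → X: 0.2100, A: 0.2795; X is limiting.
n(G) = (3/3) × 0.6300 = 0.6300 mol
mass = 0.6300 × 229.00 = 144.3 g

144 g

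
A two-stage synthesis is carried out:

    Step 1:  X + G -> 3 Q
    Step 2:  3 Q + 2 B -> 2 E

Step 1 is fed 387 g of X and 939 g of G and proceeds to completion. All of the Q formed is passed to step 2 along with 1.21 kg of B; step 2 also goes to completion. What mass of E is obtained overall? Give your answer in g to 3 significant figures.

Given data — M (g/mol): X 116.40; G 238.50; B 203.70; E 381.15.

2260 g

Step 1:
n(X) = 387.0 / 116.40 = 3.325 mol
n(G) = 939.0 / 238.50 = 3.937 mol
n/ν for X = 3.325/1 = 3.325
n/ν for G = 3.937/1 = 3.937
Smallest n/ν is X → limiting reagent.
n(Q) produced = (3/1) × 3.325 = 9.975 mol
Step 2:
n(Q) available = 9.975 mol
n(B) = 1.210×1000 / 203.70 = 5.940 mol
n/ν for Q = 9.975/3 = 3.325
n/ν for B = 5.940/2 = 2.970
Smallest n/ν is B → limiting reagent.
n(E) = (2/2) × 5.940 = 5.940 mol
mass = 5.940 × 381.15 = 2264 g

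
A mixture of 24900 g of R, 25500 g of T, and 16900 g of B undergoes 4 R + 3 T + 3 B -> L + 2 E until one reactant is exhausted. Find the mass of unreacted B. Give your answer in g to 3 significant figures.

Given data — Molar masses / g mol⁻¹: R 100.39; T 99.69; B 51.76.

7270 g

n(R) = 24900 / 100.39 = 248.0 mol
n(T) = 25500 / 99.69 = 255.8 mol
n(B) = 16900 / 51.76 = 326.5 mol
n/ν → R: 62.00, T: 85.27, B: 108.8; R is limiting.
B consumed = (3/4) × 248.0 = 186.0 mol
B remaining = 326.5 − 186.0 = 140.5 mol
mass = 140.5 × 51.76 = 7272 g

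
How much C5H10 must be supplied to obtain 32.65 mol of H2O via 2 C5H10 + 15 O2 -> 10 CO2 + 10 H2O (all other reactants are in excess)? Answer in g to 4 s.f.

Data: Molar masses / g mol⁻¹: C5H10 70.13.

457.9 g

n(H2O) = 32.65 mol
n(C5H10) = (2/10) × 32.65 = 6.530 mol
mass = 6.530 × 70.13 = 457.9 g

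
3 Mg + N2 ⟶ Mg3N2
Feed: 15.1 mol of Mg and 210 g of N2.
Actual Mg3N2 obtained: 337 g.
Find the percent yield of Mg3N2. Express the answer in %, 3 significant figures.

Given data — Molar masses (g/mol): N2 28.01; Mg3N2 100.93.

n(Mg) = 15.10 mol
n(N2) = 210.0 / 28.01 = 7.497 mol
n/ν for Mg = 15.10/3 = 5.033
n/ν for N2 = 7.497/1 = 7.497
Smallest n/ν is Mg → limiting reagent.
theoretical n(Mg3N2) = (1/3) × 15.10 = 5.033 mol → 508.0 g
% yield = 337 / 508.0 × 100 = 66.34 %

66.3 %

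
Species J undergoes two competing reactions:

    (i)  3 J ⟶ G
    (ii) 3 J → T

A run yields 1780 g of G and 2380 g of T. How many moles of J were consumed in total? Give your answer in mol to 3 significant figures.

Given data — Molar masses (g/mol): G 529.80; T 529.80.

23.6 mol

n(G) = 1780 / 529.80 = 3.360 mol
n(T) = 2380 / 529.80 = 4.492 mol
n(J) via (i) = (3/1)×3.360 = 10.08 mol
n(J) via (ii) = (3/1)×4.492 = 13.48 mol
total n(J) = 10.08 + 13.48 = 23.56 mol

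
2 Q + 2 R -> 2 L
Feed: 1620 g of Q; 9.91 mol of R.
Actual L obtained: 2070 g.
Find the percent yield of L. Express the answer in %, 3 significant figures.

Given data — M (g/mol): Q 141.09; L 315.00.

66.3 %

n(Q) = 1620 / 141.09 = 11.48 mol
n(R) = 9.910 mol
n/ν → Q: 5.740, R: 4.955; R is limiting.
theoretical n(L) = (2/2) × 9.910 = 9.910 mol → 3122 g
% yield = 2070 / 3122 × 100 = 66.30 %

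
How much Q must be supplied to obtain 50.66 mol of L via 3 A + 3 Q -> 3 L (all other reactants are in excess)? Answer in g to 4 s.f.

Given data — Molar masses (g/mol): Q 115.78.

n(L) = 50.66 mol
n(Q) = (3/3) × 50.66 = 50.66 mol
mass = 50.66 × 115.78 = 5865 g

5865 g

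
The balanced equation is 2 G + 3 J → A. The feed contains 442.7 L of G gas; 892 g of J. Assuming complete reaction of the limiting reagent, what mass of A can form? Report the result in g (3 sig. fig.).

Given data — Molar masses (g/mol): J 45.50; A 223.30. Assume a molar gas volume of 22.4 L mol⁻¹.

1460 g

n(G) = 442.7 / 22.4 = 19.76 mol
n(J) = 892.0 / 45.50 = 19.60 mol
n/ν for G = 19.76/2 = 9.880
n/ν for J = 19.60/3 = 6.533
Smallest n/ν is J → limiting reagent.
n(A) = (1/3) × 19.60 = 6.533 mol
mass = 6.533 × 223.30 = 1459 g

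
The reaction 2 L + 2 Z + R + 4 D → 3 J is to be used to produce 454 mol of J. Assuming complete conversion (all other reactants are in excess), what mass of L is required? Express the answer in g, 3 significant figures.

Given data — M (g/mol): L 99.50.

30100 g

n(J) = 454.0 mol
n(L) = (2/3) × 454.0 = 302.7 mol
mass = 302.7 × 99.50 = 30120 g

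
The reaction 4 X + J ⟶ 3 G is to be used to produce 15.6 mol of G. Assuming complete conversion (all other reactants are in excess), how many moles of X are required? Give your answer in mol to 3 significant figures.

20.8 mol

n(G) = 15.60 mol
n(X) = (4/3) × 15.60 = 20.80 mol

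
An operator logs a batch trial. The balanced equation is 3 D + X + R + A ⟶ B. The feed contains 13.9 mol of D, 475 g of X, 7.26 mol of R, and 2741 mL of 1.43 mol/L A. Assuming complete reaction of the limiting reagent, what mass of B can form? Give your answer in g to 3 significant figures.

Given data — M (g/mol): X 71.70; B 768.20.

n(D) = 13.90 mol
n(X) = 475.0 / 71.70 = 6.625 mol
n(R) = 7.260 mol
n(A) = 1.43 × 2741/1000 = 3.920 mol
n/ν for D = 13.90/3 = 4.633
n/ν for X = 6.625/1 = 6.625
n/ν for R = 7.260/1 = 7.260
n/ν for A = 3.920/1 = 3.920
Smallest n/ν is A → limiting reagent.
n(B) = (1/1) × 3.920 = 3.920 mol
mass = 3.920 × 768.20 = 3011 g

3010 g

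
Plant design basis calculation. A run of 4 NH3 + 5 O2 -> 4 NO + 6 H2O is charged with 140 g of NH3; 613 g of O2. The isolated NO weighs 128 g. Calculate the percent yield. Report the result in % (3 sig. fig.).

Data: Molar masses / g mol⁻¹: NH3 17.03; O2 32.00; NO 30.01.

n(NH3) = 140.0 / 17.03 = 8.221 mol
n(O2) = 613.0 / 32.00 = 19.16 mol
n/ν for NH3 = 8.221/4 = 2.055
n/ν for O2 = 19.16/5 = 3.832
Smallest n/ν is NH3 → limiting reagent.
theoretical n(NO) = (4/4) × 8.221 = 8.221 mol → 246.7 g
% yield = 128 / 246.7 × 100 = 51.88 %

51.9 %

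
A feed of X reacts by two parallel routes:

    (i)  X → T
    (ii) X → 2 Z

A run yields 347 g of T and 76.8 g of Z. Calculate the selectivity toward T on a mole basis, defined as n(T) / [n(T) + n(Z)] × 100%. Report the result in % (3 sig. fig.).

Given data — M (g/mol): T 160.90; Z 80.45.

69.3 %

n(T) = 347 / 160.90 = 2.157 mol
n(Z) = 76.8 / 80.45 = 0.9546 mol
selectivity = 2.157/(2.157+0.9546) × 100 = 69.32 %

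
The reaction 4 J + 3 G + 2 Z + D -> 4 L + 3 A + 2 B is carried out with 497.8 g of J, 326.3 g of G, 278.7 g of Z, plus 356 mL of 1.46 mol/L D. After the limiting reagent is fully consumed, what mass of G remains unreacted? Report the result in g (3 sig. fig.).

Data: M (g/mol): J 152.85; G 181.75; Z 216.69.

42.9 g

n(J) = 497.8 / 152.85 = 3.257 mol
n(G) = 326.3 / 181.75 = 1.795 mol
n(Z) = 278.7 / 216.69 = 1.286 mol
n(D) = 1.46 × 356.0/1000 = 0.5198 mol
n/ν for J = 3.257/4 = 0.8143
n/ν for G = 1.795/3 = 0.5983
n/ν for Z = 1.286/2 = 0.6430
n/ν for D = 0.5198/1 = 0.5198
Smallest n/ν is D → limiting reagent.
G consumed = (3/1) × 0.5198 = 1.559 mol
G remaining = 1.795 − 1.559 = 0.2360 mol
mass = 0.2360 × 181.75 = 42.89 g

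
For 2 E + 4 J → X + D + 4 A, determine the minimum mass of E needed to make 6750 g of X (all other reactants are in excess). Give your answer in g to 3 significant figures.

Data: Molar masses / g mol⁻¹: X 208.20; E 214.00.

n(X) = 6750 / 208.20 = 32.42 mol
n(E) = (2/1) × 32.42 = 64.84 mol
mass = 64.84 × 214.00 = 13880 g

13900 g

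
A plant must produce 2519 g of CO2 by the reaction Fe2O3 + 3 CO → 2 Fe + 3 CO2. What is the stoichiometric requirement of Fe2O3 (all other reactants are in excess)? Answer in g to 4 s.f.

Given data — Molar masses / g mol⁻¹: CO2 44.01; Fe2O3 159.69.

n(CO2) = 2519 / 44.01 = 57.24 mol
n(Fe2O3) = (1/3) × 57.24 = 19.08 mol
mass = 19.08 × 159.69 = 3047 g

3047 g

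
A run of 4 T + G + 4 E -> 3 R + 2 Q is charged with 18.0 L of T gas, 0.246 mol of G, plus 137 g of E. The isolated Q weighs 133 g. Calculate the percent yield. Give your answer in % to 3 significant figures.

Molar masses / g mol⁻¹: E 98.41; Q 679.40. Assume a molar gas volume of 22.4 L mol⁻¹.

n(T) = 18.00 / 22.4 = 0.8036 mol
n(G) = 0.2460 mol
n(E) = 137.0 / 98.41 = 1.392 mol
n/ν for T = 0.8036/4 = 0.2009
n/ν for G = 0.2460/1 = 0.2460
n/ν for E = 1.392/4 = 0.3480
Smallest n/ν is T → limiting reagent.
theoretical n(Q) = (2/4) × 0.8036 = 0.4018 mol → 273.0 g
% yield = 133 / 273.0 × 100 = 48.72 %

48.7 %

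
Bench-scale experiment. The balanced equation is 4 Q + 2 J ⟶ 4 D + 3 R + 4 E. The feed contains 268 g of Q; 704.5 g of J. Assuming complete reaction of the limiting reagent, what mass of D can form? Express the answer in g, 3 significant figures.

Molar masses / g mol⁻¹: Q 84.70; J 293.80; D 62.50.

198 g

n(Q) = 268.0 / 84.70 = 3.164 mol
n(J) = 704.5 / 293.80 = 2.398 mol
n/ν for Q = 3.164/4 = 0.7910
n/ν for J = 2.398/2 = 1.199
Smallest n/ν is Q → limiting reagent.
n(D) = (4/4) × 3.164 = 3.164 mol
mass = 3.164 × 62.50 = 197.8 g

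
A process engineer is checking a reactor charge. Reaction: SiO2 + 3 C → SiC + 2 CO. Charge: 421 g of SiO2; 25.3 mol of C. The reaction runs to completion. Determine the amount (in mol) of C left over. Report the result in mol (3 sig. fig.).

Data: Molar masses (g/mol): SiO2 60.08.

4.28 mol

n(SiO2) = 421.0 / 60.08 = 7.007 mol
n(C) = 25.30 mol
n/ν → SiO2: 7.007, C: 8.433; SiO2 is limiting.
C consumed = (3/1) × 7.007 = 21.02 mol
C remaining = 25.30 − 21.02 = 4.280 mol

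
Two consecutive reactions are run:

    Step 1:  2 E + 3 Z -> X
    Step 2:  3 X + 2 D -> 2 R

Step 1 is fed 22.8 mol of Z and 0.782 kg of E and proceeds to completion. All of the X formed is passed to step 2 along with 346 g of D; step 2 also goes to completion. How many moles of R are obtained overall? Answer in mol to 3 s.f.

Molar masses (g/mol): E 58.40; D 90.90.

Step 1:
n(Z) = 22.80 mol
n(E) = 0.7820×1000 / 58.40 = 13.39 mol
n/ν for Z = 22.80/3 = 7.600
n/ν for E = 13.39/2 = 6.695
Smallest n/ν is E → limiting reagent.
n(X) produced = (1/2) × 13.39 = 6.695 mol
Step 2:
n(X) available = 6.695 mol
n(D) = 346.0 / 90.90 = 3.806 mol
n/ν for X = 6.695/3 = 2.232
n/ν for D = 3.806/2 = 1.903
Smallest n/ν is D → limiting reagent.
n(R) = (2/2) × 3.806 = 3.806 mol

3.81 mol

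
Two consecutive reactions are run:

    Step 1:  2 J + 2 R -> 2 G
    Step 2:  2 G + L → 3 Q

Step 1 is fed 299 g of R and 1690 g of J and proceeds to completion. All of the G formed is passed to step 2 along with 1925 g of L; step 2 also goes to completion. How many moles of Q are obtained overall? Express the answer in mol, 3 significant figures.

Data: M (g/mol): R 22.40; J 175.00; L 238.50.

Step 1:
n(R) = 299.0 / 22.40 = 13.35 mol
n(J) = 1690 / 175.00 = 9.657 mol
n/ν → R: 6.675, J: 4.829; J is limiting.
n(G) produced = (2/2) × 9.657 = 9.657 mol
Step 2:
n(G) available = 9.657 mol
n(L) = 1925 / 238.50 = 8.071 mol
n/ν → G: 4.829, L: 8.071; G is limiting.
n(Q) = (3/2) × 9.657 = 14.49 mol

14.5 mol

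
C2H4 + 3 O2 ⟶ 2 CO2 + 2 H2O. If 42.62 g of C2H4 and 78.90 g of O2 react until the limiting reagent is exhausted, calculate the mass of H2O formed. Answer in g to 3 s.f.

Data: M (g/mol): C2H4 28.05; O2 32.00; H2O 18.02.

29.6 g

n(C2H4) = 42.62 / 28.05 = 1.519 mol
n(O2) = 78.90 / 32.00 = 2.466 mol
n/ν → C2H4: 1.519, O2: 0.8220; O2 is limiting.
n(H2O) = (2/3) × 2.466 = 1.644 mol
mass = 1.644 × 18.02 = 29.62 g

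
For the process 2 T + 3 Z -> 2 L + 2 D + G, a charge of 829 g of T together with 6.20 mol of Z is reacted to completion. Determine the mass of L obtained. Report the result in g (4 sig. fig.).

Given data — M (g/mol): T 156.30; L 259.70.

1073 g

n(T) = 829.0 / 156.30 = 5.304 mol
n(Z) = 6.200 mol
n/ν → T: 2.652, Z: 2.067; Z is limiting.
n(L) = (2/3) × 6.200 = 4.133 mol
mass = 4.133 × 259.70 = 1073 g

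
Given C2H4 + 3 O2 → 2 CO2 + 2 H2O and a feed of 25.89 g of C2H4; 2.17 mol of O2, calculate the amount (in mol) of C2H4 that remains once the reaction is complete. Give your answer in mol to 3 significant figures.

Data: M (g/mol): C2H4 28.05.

0.200 mol

n(C2H4) = 25.89 / 28.05 = 0.9230 mol
n(O2) = 2.170 mol
n/ν for C2H4 = 0.9230/1 = 0.9230
n/ν for O2 = 2.170/3 = 0.7233
Smallest n/ν is O2 → limiting reagent.
C2H4 consumed = (1/3) × 2.170 = 0.7233 mol
C2H4 remaining = 0.9230 − 0.7233 = 0.1997 mol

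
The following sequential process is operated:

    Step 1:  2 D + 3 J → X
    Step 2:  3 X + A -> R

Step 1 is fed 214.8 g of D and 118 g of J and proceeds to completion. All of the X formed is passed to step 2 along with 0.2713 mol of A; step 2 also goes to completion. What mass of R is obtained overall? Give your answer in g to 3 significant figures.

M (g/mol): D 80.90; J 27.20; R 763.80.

207 g

Step 1:
n(D) = 214.8 / 80.90 = 2.655 mol
n(J) = 118.0 / 27.20 = 4.338 mol
n/ν for D = 2.655/2 = 1.328
n/ν for J = 4.338/3 = 1.446
Smallest n/ν is D → limiting reagent.
n(X) produced = (1/2) × 2.655 = 1.328 mol
Step 2:
n(X) available = 1.328 mol
n(A) = 0.2713 mol
n/ν for X = 1.328/3 = 0.4427
n/ν for A = 0.2713/1 = 0.2713
Smallest n/ν is A → limiting reagent.
n(R) = (1/1) × 0.2713 = 0.2713 mol
mass = 0.2713 × 763.80 = 207.2 g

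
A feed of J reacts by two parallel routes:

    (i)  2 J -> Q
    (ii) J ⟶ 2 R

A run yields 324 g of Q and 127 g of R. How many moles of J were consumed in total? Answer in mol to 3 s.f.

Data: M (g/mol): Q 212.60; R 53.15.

4.24 mol

n(Q) = 324 / 212.60 = 1.524 mol
n(R) = 127 / 53.15 = 2.389 mol
n(J) via (i) = (2/1)×1.524 = 3.048 mol
n(J) via (ii) = (1/2)×2.389 = 1.195 mol
total n(J) = 3.048 + 1.195 = 4.243 mol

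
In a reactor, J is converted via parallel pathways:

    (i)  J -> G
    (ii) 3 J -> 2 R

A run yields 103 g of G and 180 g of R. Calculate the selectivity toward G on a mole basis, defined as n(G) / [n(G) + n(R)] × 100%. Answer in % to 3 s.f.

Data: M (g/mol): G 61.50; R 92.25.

n(G) = 103 / 61.50 = 1.675 mol
n(R) = 180 / 92.25 = 1.951 mol
selectivity = 1.675/(1.675+1.951) × 100 = 46.19 %

46.2 %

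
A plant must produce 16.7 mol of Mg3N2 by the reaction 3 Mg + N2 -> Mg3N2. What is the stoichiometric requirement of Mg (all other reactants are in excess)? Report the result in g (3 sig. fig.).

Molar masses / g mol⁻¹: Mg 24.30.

n(Mg3N2) = 16.70 mol
n(Mg) = (3/1) × 16.70 = 50.10 mol
mass = 50.10 × 24.30 = 1217 g

1220 g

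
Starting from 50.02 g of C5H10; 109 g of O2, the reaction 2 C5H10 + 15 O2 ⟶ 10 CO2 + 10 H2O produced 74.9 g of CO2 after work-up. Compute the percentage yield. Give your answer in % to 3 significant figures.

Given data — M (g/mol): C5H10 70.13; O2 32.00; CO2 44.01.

74.9 %

n(C5H10) = 50.02 / 70.13 = 0.7132 mol
n(O2) = 109.0 / 32.00 = 3.406 mol
n/ν → C5H10: 0.3566, O2: 0.2271; O2 is limiting.
theoretical n(CO2) = (10/15) × 3.406 = 2.271 mol → 99.95 g
% yield = 74.9 / 99.95 × 100 = 74.94 %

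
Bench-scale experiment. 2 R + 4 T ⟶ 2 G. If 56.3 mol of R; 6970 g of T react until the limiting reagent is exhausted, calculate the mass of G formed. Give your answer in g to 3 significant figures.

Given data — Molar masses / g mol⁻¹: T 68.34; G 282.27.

14400 g

n(R) = 56.30 mol
n(T) = 6970 / 68.34 = 102.0 mol
n/ν for R = 56.30/2 = 28.15
n/ν for T = 102.0/4 = 25.50
Smallest n/ν is T → limiting reagent.
n(G) = (2/4) × 102.0 = 51.00 mol
mass = 51.00 × 282.27 = 14400 g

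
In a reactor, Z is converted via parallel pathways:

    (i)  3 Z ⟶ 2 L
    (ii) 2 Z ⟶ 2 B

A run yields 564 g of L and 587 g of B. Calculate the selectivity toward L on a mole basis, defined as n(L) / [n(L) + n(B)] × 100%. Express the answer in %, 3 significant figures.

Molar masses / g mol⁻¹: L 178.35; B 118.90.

39.0 %

n(L) = 564 / 178.35 = 3.162 mol
n(B) = 587 / 118.90 = 4.937 mol
selectivity = 3.162/(3.162+4.937) × 100 = 39.04 %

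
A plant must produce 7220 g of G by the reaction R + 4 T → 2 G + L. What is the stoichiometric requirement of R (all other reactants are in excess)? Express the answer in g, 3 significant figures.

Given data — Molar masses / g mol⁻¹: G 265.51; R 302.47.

4110 g

n(G) = 7220 / 265.51 = 27.19 mol
n(R) = (1/2) × 27.19 = 13.60 mol
mass = 13.60 × 302.47 = 4114 g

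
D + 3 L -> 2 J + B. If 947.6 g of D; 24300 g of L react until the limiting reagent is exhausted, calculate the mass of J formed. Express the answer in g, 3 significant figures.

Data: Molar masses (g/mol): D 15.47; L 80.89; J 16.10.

n(D) = 947.6 / 15.47 = 61.25 mol
n(L) = 24300 / 80.89 = 300.4 mol
n/ν for D = 61.25/1 = 61.25
n/ν for L = 300.4/3 = 100.1
Smallest n/ν is D → limiting reagent.
n(J) = (2/1) × 61.25 = 122.5 mol
mass = 122.5 × 16.10 = 1972 g

1970 g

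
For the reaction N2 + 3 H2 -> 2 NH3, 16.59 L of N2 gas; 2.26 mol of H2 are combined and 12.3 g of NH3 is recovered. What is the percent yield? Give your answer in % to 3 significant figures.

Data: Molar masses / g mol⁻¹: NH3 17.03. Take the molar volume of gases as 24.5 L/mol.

n(N2) = 16.59 / 24.5 = 0.6771 mol
n(H2) = 2.260 mol
n/ν → N2: 0.6771, H2: 0.7533; N2 is limiting.
theoretical n(NH3) = (2/1) × 0.6771 = 1.354 mol → 23.06 g
% yield = 12.3 / 23.06 × 100 = 53.34 %

53.3 %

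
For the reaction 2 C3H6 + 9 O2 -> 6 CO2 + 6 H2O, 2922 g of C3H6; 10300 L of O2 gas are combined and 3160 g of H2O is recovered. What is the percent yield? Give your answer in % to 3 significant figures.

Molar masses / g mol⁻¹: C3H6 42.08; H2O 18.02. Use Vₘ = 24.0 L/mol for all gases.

n(C3H6) = 2922 / 42.08 = 69.44 mol
n(O2) = 10300 / 24.0 = 429.2 mol
n/ν for C3H6 = 69.44/2 = 34.72
n/ν for O2 = 429.2/9 = 47.69
Smallest n/ν is C3H6 → limiting reagent.
theoretical n(H2O) = (6/2) × 69.44 = 208.3 mol → 3754 g
% yield = 3160 / 3754 × 100 = 84.18 %

84.2 %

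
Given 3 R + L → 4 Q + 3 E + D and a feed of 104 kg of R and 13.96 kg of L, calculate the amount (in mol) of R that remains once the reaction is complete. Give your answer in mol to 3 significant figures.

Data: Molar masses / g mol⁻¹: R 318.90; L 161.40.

66.6 mol

n(R) = 104.0×1000 / 318.90 = 326.1 mol
n(L) = 13.96×1000 / 161.40 = 86.49 mol
n/ν → R: 108.7, L: 86.49; L is limiting.
R consumed = (3/1) × 86.49 = 259.5 mol
R remaining = 326.1 − 259.5 = 66.60 mol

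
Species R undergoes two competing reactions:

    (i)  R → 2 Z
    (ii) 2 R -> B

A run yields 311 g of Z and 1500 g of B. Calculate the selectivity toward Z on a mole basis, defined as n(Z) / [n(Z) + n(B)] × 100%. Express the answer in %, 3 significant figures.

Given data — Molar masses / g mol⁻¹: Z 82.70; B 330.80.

45.3 %

n(Z) = 311 / 82.70 = 3.761 mol
n(B) = 1500 / 330.80 = 4.534 mol
selectivity = 3.761/(3.761+4.534) × 100 = 45.34 %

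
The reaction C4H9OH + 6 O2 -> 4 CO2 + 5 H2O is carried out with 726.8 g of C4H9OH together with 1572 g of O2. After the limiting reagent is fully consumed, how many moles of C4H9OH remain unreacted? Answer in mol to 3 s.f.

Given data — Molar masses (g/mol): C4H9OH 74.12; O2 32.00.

n(C4H9OH) = 726.8 / 74.12 = 9.806 mol
n(O2) = 1572 / 32.00 = 49.13 mol
n/ν → C4H9OH: 9.806, O2: 8.188; O2 is limiting.
C4H9OH consumed = (1/6) × 49.13 = 8.188 mol
C4H9OH remaining = 9.806 − 8.188 = 1.618 mol

1.62 mol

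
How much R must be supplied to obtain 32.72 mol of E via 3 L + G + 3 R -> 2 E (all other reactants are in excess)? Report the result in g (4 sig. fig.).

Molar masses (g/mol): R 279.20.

13700 g

n(E) = 32.72 mol
n(R) = (3/2) × 32.72 = 49.08 mol
mass = 49.08 × 279.20 = 13700 g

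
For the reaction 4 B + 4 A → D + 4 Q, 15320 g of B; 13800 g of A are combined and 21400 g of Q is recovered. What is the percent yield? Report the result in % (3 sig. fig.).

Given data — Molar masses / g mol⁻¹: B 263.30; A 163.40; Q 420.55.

87.5 %

n(B) = 15320 / 263.30 = 58.18 mol
n(A) = 13800 / 163.40 = 84.46 mol
n/ν for B = 58.18/4 = 14.55
n/ν for A = 84.46/4 = 21.12
Smallest n/ν is B → limiting reagent.
theoretical n(Q) = (4/4) × 58.18 = 58.18 mol → 24470 g
% yield = 21400 / 24470 × 100 = 87.45 %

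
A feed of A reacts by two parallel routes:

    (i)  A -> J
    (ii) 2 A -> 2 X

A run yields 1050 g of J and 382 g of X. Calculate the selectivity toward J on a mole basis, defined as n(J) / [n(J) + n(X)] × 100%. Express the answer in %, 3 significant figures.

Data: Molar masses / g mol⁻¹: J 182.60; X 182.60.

73.3 %

n(J) = 1050 / 182.60 = 5.750 mol
n(X) = 382 / 182.60 = 2.092 mol
selectivity = 5.750/(5.750+2.092) × 100 = 73.32 %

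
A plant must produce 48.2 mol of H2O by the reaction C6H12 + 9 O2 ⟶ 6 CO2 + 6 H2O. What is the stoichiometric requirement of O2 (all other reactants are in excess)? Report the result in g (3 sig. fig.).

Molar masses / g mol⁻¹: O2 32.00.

2310 g

n(H2O) = 48.20 mol
n(O2) = (9/6) × 48.20 = 72.30 mol
mass = 72.30 × 32.00 = 2314 g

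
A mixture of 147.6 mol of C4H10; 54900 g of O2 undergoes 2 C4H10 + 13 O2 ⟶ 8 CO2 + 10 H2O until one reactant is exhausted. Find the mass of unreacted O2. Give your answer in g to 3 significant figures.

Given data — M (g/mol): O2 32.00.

n(C4H10) = 147.6 mol
n(O2) = 54900 / 32.00 = 1716 mol
n/ν for C4H10 = 147.6/2 = 73.80
n/ν for O2 = 1716/13 = 132.0
Smallest n/ν is C4H10 → limiting reagent.
O2 consumed = (13/2) × 147.6 = 959.4 mol
O2 remaining = 1716 − 959.4 = 756.6 mol
mass = 756.6 × 32.00 = 24210 g

24200 g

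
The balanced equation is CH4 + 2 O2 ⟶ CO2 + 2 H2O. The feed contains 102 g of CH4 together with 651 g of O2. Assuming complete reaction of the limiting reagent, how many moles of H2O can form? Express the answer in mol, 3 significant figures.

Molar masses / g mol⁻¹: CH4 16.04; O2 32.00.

n(CH4) = 102.0 / 16.04 = 6.359 mol
n(O2) = 651.0 / 32.00 = 20.34 mol
n/ν → CH4: 6.359, O2: 10.17; CH4 is limiting.
n(H2O) = (2/1) × 6.359 = 12.72 mol

12.7 mol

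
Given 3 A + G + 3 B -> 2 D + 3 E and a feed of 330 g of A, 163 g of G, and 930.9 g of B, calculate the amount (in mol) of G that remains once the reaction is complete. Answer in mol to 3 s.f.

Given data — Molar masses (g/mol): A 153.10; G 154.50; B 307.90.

0.337 mol

n(A) = 330.0 / 153.10 = 2.155 mol
n(G) = 163.0 / 154.50 = 1.055 mol
n(B) = 930.9 / 307.90 = 3.023 mol
n/ν for A = 2.155/3 = 0.7183
n/ν for G = 1.055/1 = 1.055
n/ν for B = 3.023/3 = 1.008
Smallest n/ν is A → limiting reagent.
G consumed = (1/3) × 2.155 = 0.7183 mol
G remaining = 1.055 − 0.7183 = 0.3367 mol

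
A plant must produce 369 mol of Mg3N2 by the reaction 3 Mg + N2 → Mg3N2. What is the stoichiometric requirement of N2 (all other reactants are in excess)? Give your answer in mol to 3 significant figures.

n(Mg3N2) = 369.0 mol
n(N2) = (1/1) × 369.0 = 369.0 mol

369 mol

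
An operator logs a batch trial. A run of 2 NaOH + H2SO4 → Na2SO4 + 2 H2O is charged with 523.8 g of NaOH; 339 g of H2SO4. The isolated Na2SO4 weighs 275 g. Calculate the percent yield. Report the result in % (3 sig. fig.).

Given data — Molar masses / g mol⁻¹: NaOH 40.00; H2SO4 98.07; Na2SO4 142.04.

n(NaOH) = 523.8 / 40.00 = 13.10 mol
n(H2SO4) = 339.0 / 98.07 = 3.457 mol
n/ν for NaOH = 13.10/2 = 6.550
n/ν for H2SO4 = 3.457/1 = 3.457
Smallest n/ν is H2SO4 → limiting reagent.
theoretical n(Na2SO4) = (1/1) × 3.457 = 3.457 mol → 491.0 g
% yield = 275 / 491.0 × 100 = 56.01 %

56.0 %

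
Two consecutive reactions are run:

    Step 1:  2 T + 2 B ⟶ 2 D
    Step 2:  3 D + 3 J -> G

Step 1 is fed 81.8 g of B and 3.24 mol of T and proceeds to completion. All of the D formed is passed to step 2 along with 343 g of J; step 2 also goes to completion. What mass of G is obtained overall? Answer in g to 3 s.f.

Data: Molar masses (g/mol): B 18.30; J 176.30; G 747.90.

485 g

Step 1:
n(B) = 81.80 / 18.30 = 4.470 mol
n(T) = 3.240 mol
n/ν → B: 2.235, T: 1.620; T is limiting.
n(D) produced = (2/2) × 3.240 = 3.240 mol
Step 2:
n(D) available = 3.240 mol
n(J) = 343.0 / 176.30 = 1.946 mol
n/ν → D: 1.080, J: 0.6487; J is limiting.
n(G) = (1/3) × 1.946 = 0.6487 mol
mass = 0.6487 × 747.90 = 485.2 g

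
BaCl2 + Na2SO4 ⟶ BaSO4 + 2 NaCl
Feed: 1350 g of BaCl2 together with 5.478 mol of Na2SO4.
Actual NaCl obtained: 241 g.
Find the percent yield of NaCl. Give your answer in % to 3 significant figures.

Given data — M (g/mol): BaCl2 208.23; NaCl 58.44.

37.6 %

n(BaCl2) = 1350 / 208.23 = 6.483 mol
n(Na2SO4) = 5.478 mol
n/ν for BaCl2 = 6.483/1 = 6.483
n/ν for Na2SO4 = 5.478/1 = 5.478
Smallest n/ν is Na2SO4 → limiting reagent.
theoretical n(NaCl) = (2/1) × 5.478 = 10.96 mol → 640.5 g
% yield = 241 / 640.5 × 100 = 37.63 %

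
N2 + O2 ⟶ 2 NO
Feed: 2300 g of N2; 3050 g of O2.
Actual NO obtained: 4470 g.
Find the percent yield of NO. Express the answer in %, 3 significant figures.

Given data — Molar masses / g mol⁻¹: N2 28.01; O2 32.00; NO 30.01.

n(N2) = 2300 / 28.01 = 82.11 mol
n(O2) = 3050 / 32.00 = 95.31 mol
n/ν → N2: 82.11, O2: 95.31; N2 is limiting.
theoretical n(NO) = (2/1) × 82.11 = 164.2 mol → 4928 g
% yield = 4470 / 4928 × 100 = 90.71 %

90.7 %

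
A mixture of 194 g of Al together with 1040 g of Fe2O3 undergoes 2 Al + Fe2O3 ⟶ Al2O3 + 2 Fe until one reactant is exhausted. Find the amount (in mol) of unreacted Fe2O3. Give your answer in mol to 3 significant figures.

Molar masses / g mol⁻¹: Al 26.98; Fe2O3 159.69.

2.92 mol

n(Al) = 194.0 / 26.98 = 7.191 mol
n(Fe2O3) = 1040 / 159.69 = 6.513 mol
n/ν → Al: 3.596, Fe2O3: 6.513; Al is limiting.
Fe2O3 consumed = (1/2) × 7.191 = 3.596 mol
Fe2O3 remaining = 6.513 − 3.596 = 2.917 mol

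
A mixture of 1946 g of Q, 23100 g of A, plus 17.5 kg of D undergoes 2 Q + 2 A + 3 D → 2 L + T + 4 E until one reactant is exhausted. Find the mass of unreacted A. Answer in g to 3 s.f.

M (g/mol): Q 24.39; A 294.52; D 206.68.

6470 g

n(Q) = 1946 / 24.39 = 79.79 mol
n(A) = 23100 / 294.52 = 78.43 mol
n(D) = 17.50×1000 / 206.68 = 84.67 mol
n/ν for Q = 79.79/2 = 39.90
n/ν for A = 78.43/2 = 39.22
n/ν for D = 84.67/3 = 28.22
Smallest n/ν is D → limiting reagent.
A consumed = (2/3) × 84.67 = 56.45 mol
A remaining = 78.43 − 56.45 = 21.98 mol
mass = 21.98 × 294.52 = 6474 g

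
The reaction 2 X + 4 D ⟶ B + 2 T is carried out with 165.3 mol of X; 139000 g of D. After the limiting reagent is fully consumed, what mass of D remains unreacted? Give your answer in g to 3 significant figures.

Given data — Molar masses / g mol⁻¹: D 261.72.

n(X) = 165.3 mol
n(D) = 139000 / 261.72 = 531.1 mol
n/ν for X = 165.3/2 = 82.65
n/ν for D = 531.1/4 = 132.8
Smallest n/ν is X → limiting reagent.
D consumed = (4/2) × 165.3 = 330.6 mol
D remaining = 531.1 − 330.6 = 200.5 mol
mass = 200.5 × 261.72 = 52470 g

52500 g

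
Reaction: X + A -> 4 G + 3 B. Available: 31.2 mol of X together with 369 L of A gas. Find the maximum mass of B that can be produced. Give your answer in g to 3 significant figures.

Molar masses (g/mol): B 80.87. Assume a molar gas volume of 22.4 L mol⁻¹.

n(X) = 31.20 mol
n(A) = 369.0 / 22.4 = 16.47 mol
n/ν → X: 31.20, A: 16.47; A is limiting.
n(B) = (3/1) × 16.47 = 49.41 mol
mass = 49.41 × 80.87 = 3996 g

4000 g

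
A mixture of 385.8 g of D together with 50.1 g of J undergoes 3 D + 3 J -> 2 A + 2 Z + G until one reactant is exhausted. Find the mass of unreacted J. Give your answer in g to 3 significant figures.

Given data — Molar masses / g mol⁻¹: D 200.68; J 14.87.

n(D) = 385.8 / 200.68 = 1.922 mol
n(J) = 50.10 / 14.87 = 3.369 mol
n/ν for D = 1.922/3 = 0.6407
n/ν for J = 3.369/3 = 1.123
Smallest n/ν is D → limiting reagent.
J consumed = (3/3) × 1.922 = 1.922 mol
J remaining = 3.369 − 1.922 = 1.447 mol
mass = 1.447 × 14.87 = 21.52 g

21.5 g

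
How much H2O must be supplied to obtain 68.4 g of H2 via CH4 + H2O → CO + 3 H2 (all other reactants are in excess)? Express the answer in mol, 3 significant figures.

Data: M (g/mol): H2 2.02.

11.3 mol

n(H2) = 68.4 / 2.02 = 33.86 mol
n(H2O) = (1/3) × 33.86 = 11.29 mol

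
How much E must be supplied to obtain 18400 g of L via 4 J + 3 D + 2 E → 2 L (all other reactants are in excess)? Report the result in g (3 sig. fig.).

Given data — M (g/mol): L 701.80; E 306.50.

8040 g

n(L) = 18400 / 701.80 = 26.22 mol
n(E) = (2/2) × 26.22 = 26.22 mol
mass = 26.22 × 306.50 = 8036 g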